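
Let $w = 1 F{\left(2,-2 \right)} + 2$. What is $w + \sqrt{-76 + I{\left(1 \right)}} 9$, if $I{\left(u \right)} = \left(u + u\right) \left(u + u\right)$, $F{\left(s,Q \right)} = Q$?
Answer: $54 i \sqrt{2} \approx 76.368 i$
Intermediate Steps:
$I{\left(u \right)} = 4 u^{2}$ ($I{\left(u \right)} = 2 u 2 u = 4 u^{2}$)
$w = 0$ ($w = 1 \left(-2\right) + 2 = -2 + 2 = 0$)
$w + \sqrt{-76 + I{\left(1 \right)}} 9 = 0 + \sqrt{-76 + 4 \cdot 1^{2}} \cdot 9 = 0 + \sqrt{-76 + 4 \cdot 1} \cdot 9 = 0 + \sqrt{-76 + 4} \cdot 9 = 0 + \sqrt{-72} \cdot 9 = 0 + 6 i \sqrt{2} \cdot 9 = 0 + 54 i \sqrt{2} = 54 i \sqrt{2}$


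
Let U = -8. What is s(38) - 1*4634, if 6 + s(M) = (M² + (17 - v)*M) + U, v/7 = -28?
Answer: 4890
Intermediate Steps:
v = -196 (v = 7*(-28) = -196)
s(M) = -14 + M² + 213*M (s(M) = -6 + ((M² + (17 - 1*(-196))*M) - 8) = -6 + ((M² + (17 + 196)*M) - 8) = -6 + ((M² + 213*M) - 8) = -6 + (-8 + M² + 213*M) = -14 + M² + 213*M)
s(38) - 1*4634 = (-14 + 38² + 213*38) - 1*4634 = (-14 + 1444 + 8094) - 4634 = 9524 - 4634 = 4890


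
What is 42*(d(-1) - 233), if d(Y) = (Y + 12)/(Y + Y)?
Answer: -10017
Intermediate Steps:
d(Y) = (12 + Y)/(2*Y) (d(Y) = (12 + Y)/((2*Y)) = (12 + Y)*(1/(2*Y)) = (12 + Y)/(2*Y))
42*(d(-1) - 233) = 42*((1/2)*(12 - 1)/(-1) - 233) = 42*((1/2)*(-1)*11 - 233) = 42*(-11/2 - 233) = 42*(-477/2) = -10017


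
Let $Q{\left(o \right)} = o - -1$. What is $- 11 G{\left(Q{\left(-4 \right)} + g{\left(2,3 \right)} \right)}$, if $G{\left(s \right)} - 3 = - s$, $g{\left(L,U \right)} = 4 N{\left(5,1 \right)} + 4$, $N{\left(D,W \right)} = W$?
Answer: $22$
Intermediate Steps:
$Q{\left(o \right)} = 1 + o$ ($Q{\left(o \right)} = o + 1 = 1 + o$)
$g{\left(L,U \right)} = 8$ ($g{\left(L,U \right)} = 4 \cdot 1 + 4 = 4 + 4 = 8$)
$G{\left(s \right)} = 3 - s$
$- 11 G{\left(Q{\left(-4 \right)} + g{\left(2,3 \right)} \right)} = - 11 \left(3 - \left(\left(1 - 4\right) + 8\right)\right) = - 11 \left(3 - \left(-3 + 8\right)\right) = - 11 \left(3 - 5\right) = \left(-11\right) \left(-2\right) = 22$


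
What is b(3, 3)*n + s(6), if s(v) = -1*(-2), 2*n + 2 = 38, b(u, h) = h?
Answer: 56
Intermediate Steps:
n = 18 (n = -1 + (1/2)*38 = -1 + 19 = 18)
s(v) = 2
b(3, 3)*n + s(6) = 3*18 + 2 = 54 + 2 = 56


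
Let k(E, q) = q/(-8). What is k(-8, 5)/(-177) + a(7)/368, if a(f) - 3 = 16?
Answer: 3593/65136 ≈ 0.055161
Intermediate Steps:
a(f) = 19 (a(f) = 3 + 16 = 19)
k(E, q) = -q/8 (k(E, q) = q*(-1/8) = -q/8)
k(-8, 5)/(-177) + a(7)/368 = -1/8*5/(-177) + 19/368 = -5/8*(-1/177) + 19*(1/368) = 5/1416 + 19/368 = 3593/65136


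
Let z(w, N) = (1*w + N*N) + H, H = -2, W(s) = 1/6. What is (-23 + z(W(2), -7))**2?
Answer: 21025/36 ≈ 584.03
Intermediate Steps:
W(s) = 1/6
z(w, N) = -2 + w + N**2 (z(w, N) = (1*w + N*N) - 2 = (w + N**2) - 2 = -2 + w + N**2)
(-23 + z(W(2), -7))**2 = (-23 + (-2 + 1/6 + (-7)**2))**2 = (-23 + (-2 + 1/6 + 49))**2 = (-23 + 283/6)**2 = (145/6)**2 = 21025/36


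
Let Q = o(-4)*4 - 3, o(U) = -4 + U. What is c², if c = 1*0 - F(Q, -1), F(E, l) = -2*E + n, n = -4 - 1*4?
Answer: 3844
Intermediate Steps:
n = -8 (n = -4 - 4 = -8)
Q = -35 (Q = (-4 - 4)*4 - 3 = -8*4 - 3 = -32 - 3 = -35)
F(E, l) = -8 - 2*E (F(E, l) = -2*E - 8 = -8 - 2*E)
c = -62 (c = 1*0 - (-8 - 2*(-35)) = 0 - (-8 + 70) = 0 - 1*62 = 0 - 62 = -62)
c² = (-62)² = 3844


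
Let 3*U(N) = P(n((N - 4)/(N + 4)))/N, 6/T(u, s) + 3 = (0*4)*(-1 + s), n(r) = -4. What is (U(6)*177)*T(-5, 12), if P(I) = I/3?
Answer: 236/9 ≈ 26.222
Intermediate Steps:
P(I) = I/3 (P(I) = I*(⅓) = I/3)
T(u, s) = -2 (T(u, s) = 6/(-3 + (0*4)*(-1 + s)) = 6/(-3 + 0*(-1 + s)) = 6/(-3 + 0) = 6/(-3) = 6*(-⅓) = -2)
U(N) = -4/(9*N) (U(N) = (((⅓)*(-4))/N)/3 = (-4/(3*N))/3 = -4/(9*N))
(U(6)*177)*T(-5, 12) = (-4/9/6*177)*(-2) = (-4/9*⅙*177)*(-2) = -2/27*177*(-2) = -118/9*(-2) = 236/9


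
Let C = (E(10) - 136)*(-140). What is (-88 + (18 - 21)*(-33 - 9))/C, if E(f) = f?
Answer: 19/8820 ≈ 0.0021542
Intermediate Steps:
C = 17640 (C = (10 - 136)*(-140) = -126*(-140) = 17640)
(-88 + (18 - 21)*(-33 - 9))/C = (-88 + (18 - 21)*(-33 - 9))/17640 = (-88 - 3*(-42))*(1/17640) = (-88 + 126)*(1/17640) = 38*(1/17640) = 19/8820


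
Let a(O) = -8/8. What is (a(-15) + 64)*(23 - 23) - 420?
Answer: -420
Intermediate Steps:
a(O) = -1 (a(O) = -8*1/8 = -1)
(a(-15) + 64)*(23 - 23) - 420 = (-1 + 64)*(23 - 23) - 420 = 63*0 - 420 = 0 - 420 = -420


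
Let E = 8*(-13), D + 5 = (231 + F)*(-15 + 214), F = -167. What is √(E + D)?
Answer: 3*√1403 ≈ 112.37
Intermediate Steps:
D = 12731 (D = -5 + (231 - 167)*(-15 + 214) = -5 + 64*199 = -5 + 12736 = 12731)
E = -104
√(E + D) = √(-104 + 12731) = √12627 = 3*√1403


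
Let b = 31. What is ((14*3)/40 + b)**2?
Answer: 410881/400 ≈ 1027.2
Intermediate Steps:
((14*3)/40 + b)**2 = ((14*3)/40 + 31)**2 = (42*(1/40) + 31)**2 = (21/20 + 31)**2 = (641/20)**2 = 410881/400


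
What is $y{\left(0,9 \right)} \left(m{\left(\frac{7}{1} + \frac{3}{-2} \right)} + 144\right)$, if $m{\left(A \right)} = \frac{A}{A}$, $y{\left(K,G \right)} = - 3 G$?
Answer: $-3915$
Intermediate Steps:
$m{\left(A \right)} = 1$
$y{\left(0,9 \right)} \left(m{\left(\frac{7}{1} + \frac{3}{-2} \right)} + 144\right) = \left(-3\right) 9 \left(1 + 144\right) = \left(-27\right) 145 = -3915$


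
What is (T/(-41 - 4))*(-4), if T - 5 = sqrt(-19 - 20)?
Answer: 4/9 + 4*I*sqrt(39)/45 ≈ 0.44444 + 0.55511*I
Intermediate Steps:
T = 5 + I*sqrt(39) (T = 5 + sqrt(-19 - 20) = 5 + sqrt(-39) = 5 + I*sqrt(39) ≈ 5.0 + 6.245*I)
(T/(-41 - 4))*(-4) = ((5 + I*sqrt(39))/(-41 - 4))*(-4) = ((5 + I*sqrt(39))/(-45))*(-4) = ((5 + I*sqrt(39))*(-1/45))*(-4) = (-1/9 - I*sqrt(39)/45)*(-4) = 4/9 + 4*I*sqrt(39)/45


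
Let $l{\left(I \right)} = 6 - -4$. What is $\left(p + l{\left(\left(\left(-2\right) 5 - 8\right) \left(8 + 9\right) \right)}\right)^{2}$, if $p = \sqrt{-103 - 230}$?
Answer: $-233 + 60 i \sqrt{37} \approx -233.0 + 364.97 i$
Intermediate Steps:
$l{\left(I \right)} = 10$ ($l{\left(I \right)} = 6 + 4 = 10$)
$p = 3 i \sqrt{37}$ ($p = \sqrt{-333} = 3 i \sqrt{37} \approx 18.248 i$)
$\left(p + l{\left(\left(\left(-2\right) 5 - 8\right) \left(8 + 9\right) \right)}\right)^{2} = \left(3 i \sqrt{37} + 10\right)^{2} = \left(10 + 3 i \sqrt{37}\right)^{2}$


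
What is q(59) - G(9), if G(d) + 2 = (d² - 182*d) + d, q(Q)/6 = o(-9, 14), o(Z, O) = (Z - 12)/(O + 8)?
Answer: 16987/11 ≈ 1544.3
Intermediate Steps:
o(Z, O) = (-12 + Z)/(8 + O)
q(Q) = -63/11 (q(Q) = 6*((-12 - 9)/(8 + 14)) = 6*(-21/22) = -63/11)
G(d) = -2 + d² - 181*d (G(d) = -2 + ((d² - 182*d) + d) = -2 + (d² - 181*d) = -2 + d² - 181*d)
q(59) - G(9) = -63/11 - (-2 + 9² - 181*9) = -63/11 - (-2 + 81 - 1629) = -63/11 - 1*(-1550) = -63/11 + 1550 = 16987/11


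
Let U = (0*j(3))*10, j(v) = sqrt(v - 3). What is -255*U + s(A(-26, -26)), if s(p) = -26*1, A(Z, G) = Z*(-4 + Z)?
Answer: -26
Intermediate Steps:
s(p) = -26
j(v) = sqrt(-3 + v)
U = 0 (U = (0*sqrt(-3 + 3))*10 = (0*sqrt(0))*10 = (0*0)*10 = 0*10 = 0)
-255*U + s(A(-26, -26)) = -255*0 - 26 = 0 - 26 = -26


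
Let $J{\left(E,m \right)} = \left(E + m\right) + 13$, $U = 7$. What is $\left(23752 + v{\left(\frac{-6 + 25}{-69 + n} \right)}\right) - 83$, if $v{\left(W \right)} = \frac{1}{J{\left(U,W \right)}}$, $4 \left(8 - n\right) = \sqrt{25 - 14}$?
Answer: $\frac{136535014165}{5768504} - \frac{19 \sqrt{11}}{5768504} \approx 23669.0$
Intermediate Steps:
$n = 8 - \frac{\sqrt{11}}{4}$ ($n = 8 - \frac{\sqrt{25 - 14}}{4} = 8 - \frac{\sqrt{11}}{4} \approx 7.1708$)
$J{\left(E,m \right)} = 13 + E + m$
$v{\left(W \right)} = \frac{1}{20 + W}$ ($v{\left(W \right)} = \frac{1}{13 + 7 + W} = \frac{1}{20 + W}$)
$\left(23752 + v{\left(\frac{-6 + 25}{-69 + n} \right)}\right) - 83 = \left(23752 + \frac{1}{20 + \frac{-6 + 25}{-69 + \left(8 - \frac{\sqrt{11}}{4}\right)}}\right) - 83 = \left(23752 + \frac{1}{20 + \frac{19}{-61 - \frac{\sqrt{11}}{4}}}\right) - 83 = 23669 + \frac{1}{20 + \frac{19}{-61 - \frac{\sqrt{11}}{4}}}$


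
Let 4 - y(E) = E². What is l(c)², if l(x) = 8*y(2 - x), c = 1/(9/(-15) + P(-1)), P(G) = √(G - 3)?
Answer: -33580785600/141158161 + 12719936000*I/141158161 ≈ -237.89 + 90.111*I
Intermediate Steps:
P(G) = √(-3 + G)
y(E) = 4 - E²
c = 25*(-⅗ - 2*I)/109 (c = 1/(9/(-15) + √(-3 - 1)) = 1/(9*(-1/15) + √(-4)) = 1/(-⅗ + 2*I) = 25*(-⅗ - 2*I)/109 ≈ -0.13761 - 0.45872*I)
l(x) = 32 - 8*(2 - x)² (l(x) = 8*(4 - (2 - x)²) = 32 - 8*(2 - x)²)
l(c)² = (8*(-15/109 - 50*I/109)*(4 - (-15/109 - 50*I/109)))² = (8*(-15/109 - 50*I/109)*(4 + (15/109 + 50*I/109)))² = (8*(-15/109 - 50*I/109)*(451/109 + 50*I/109))² = 64*(-15/109 - 50*I/109)²*(451/109 + 50*I/109)²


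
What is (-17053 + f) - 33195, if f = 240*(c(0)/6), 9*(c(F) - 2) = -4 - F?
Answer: -451672/9 ≈ -50186.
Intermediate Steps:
c(F) = 14/9 - F/9 (c(F) = 2 + (-4 - F)/9 = 2 + (-4/9 - F/9) = 14/9 - F/9)
f = 560/9 (f = 240*((14/9 - ⅑*0)/6) = 240*((14/9 + 0)*(⅙)) = 240*((14/9)*(⅙)) = 240*(7/27) = 560/9 ≈ 62.222)
(-17053 + f) - 33195 = (-17053 + 560/9) - 33195 = -152917/9 - 33195 = -451672/9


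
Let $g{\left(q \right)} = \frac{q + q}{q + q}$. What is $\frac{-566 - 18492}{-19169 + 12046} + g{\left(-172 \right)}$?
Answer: $\frac{26181}{7123} \approx 3.6756$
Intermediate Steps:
$g{\left(q \right)} = 1$ ($g{\left(q \right)} = \frac{2 q}{2 q} = 2 q \frac{1}{2 q} = 1$)
$\frac{-566 - 18492}{-19169 + 12046} + g{\left(-172 \right)} = \frac{-566 - 18492}{-19169 + 12046} + 1 = - \frac{19058}{-7123} + 1 = \left(-19058\right) \left(- \frac{1}{7123}\right) + 1 = \frac{19058}{7123} + 1 = \frac{26181}{7123}$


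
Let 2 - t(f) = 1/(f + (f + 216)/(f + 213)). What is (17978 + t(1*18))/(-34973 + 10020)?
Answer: -26322643/36531192 ≈ -0.72055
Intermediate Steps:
t(f) = 2 - 1/(f + (216 + f)/(213 + f)) (t(f) = 2 - 1/(f + (f + 216)/(f + 213)) = 2 - 1/(f + (216 + f)/(213 + f)))
(17978 + t(1*18))/(-34973 + 10020) = (17978 + (219 + 2*(1*18)² + 427*(1*18))/(216 + (1*18)² + 214*(1*18)))/(-34973 + 10020) = (17978 + (219 + 2*18² + 427*18)/(216 + 18² + 214*18))/(-24953) = (17978 + (219 + 2*324 + 7686)/(216 + 324 + 3852))*(-1/24953) = (17978 + (219 + 648 + 7686)/4392)*(-1/24953) = (17978 + (1/4392)*8553)*(-1/24953) = (17978 + 2851/1464)*(-1/24953) = (26322643/1464)*(-1/24953) = -26322643/36531192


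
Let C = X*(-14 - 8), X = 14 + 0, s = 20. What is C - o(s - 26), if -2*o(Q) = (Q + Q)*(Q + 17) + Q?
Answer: -377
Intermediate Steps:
X = 14
C = -308 (C = 14*(-14 - 8) = 14*(-22) = -308)
o(Q) = -Q/2 - Q*(17 + Q) (o(Q) = -((Q + Q)*(Q + 17) + Q)/2 = -((2*Q)*(17 + Q) + Q)/2 = -(2*Q*(17 + Q) + Q)/2 = -(Q + 2*Q*(17 + Q))/2 = -Q/2 - Q*(17 + Q))
C - o(s - 26) = -308 - (-1)*(20 - 26)*(35 + 2*(20 - 26))/2 = -308 - (-1)*(-6)*(35 + 2*(-6))/2 = -308 - (-1)*(-6)*(35 - 12)/2 = -308 - (-1)*(-6)*23/2 = -308 - 1*69 = -308 - 69 = -377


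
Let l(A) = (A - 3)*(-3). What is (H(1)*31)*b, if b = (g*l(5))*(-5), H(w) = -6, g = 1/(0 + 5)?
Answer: -1116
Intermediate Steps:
g = ⅕ (g = 1/5 = ⅕ ≈ 0.20000)
l(A) = 9 - 3*A (l(A) = (-3 + A)*(-3) = 9 - 3*A)
b = 6 (b = ((9 - 3*5)/5)*(-5) = ((9 - 15)/5)*(-5) = ((⅕)*(-6))*(-5) = -6/5*(-5) = 6)
(H(1)*31)*b = -6*31*6 = -186*6 = -1116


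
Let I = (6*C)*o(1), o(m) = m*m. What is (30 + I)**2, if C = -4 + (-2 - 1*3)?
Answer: 576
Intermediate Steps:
o(m) = m**2
C = -9 (C = -4 + (-2 - 3) = -4 - 5 = -9)
I = -54 (I = (6*(-9))*1**2 = -54*1 = -54)
(30 + I)**2 = (30 - 54)**2 = (-24)**2 = 576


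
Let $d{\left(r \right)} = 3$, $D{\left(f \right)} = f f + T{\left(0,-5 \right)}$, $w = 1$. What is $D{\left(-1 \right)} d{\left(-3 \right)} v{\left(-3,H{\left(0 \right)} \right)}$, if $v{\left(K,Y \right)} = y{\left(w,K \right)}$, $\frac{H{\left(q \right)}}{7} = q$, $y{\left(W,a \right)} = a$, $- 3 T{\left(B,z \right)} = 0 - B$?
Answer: $-9$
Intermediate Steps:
$T{\left(B,z \right)} = \frac{B}{3}$ ($T{\left(B,z \right)} = - \frac{0 - B}{3} = - \frac{\left(-1\right) B}{3} = \frac{B}{3}$)
$D{\left(f \right)} = f^{2}$ ($D{\left(f \right)} = f f + \frac{1}{3} \cdot 0 = f^{2} + 0 = f^{2}$)
$H{\left(q \right)} = 7 q$
$v{\left(K,Y \right)} = K$
$D{\left(-1 \right)} d{\left(-3 \right)} v{\left(-3,H{\left(0 \right)} \right)} = \left(-1\right)^{2} \cdot 3 \left(-3\right) = 1 \cdot 3 \left(-3\right) = 3 \left(-3\right) = -9$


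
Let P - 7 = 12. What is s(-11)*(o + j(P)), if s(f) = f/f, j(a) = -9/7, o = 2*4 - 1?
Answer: 40/7 ≈ 5.7143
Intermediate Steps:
P = 19 (P = 7 + 12 = 19)
o = 7 (o = 8 - 1 = 7)
j(a) = -9/7 (j(a) = -9*⅐ = -9/7)
s(f) = 1
s(-11)*(o + j(P)) = 1*(7 - 9/7) = 1*(40/7) = 40/7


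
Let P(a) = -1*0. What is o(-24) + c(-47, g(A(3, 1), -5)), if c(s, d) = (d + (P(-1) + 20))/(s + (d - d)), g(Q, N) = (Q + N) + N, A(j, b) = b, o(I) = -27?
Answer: -1280/47 ≈ -27.234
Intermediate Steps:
P(a) = 0
g(Q, N) = Q + 2*N (g(Q, N) = (N + Q) + N = Q + 2*N)
c(s, d) = (20 + d)/s (c(s, d) = (d + (0 + 20))/(s + (d - d)) = (d + 20)/(s + 0) = (20 + d)/s)
o(-24) + c(-47, g(A(3, 1), -5)) = -27 + (20 + (1 + 2*(-5)))/(-47) = -27 - (20 + (1 - 10))/47 = -27 - (20 - 9)/47 = -27 - 1/47*11 = -27 - 11/47 = -1280/47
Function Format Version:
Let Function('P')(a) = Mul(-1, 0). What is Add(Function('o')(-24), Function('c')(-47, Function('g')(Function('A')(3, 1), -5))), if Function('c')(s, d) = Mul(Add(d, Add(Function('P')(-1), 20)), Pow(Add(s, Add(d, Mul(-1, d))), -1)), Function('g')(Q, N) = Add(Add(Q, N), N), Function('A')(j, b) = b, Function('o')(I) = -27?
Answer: Rational(-1280, 47) ≈ -27.234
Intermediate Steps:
Function('P')(a) = 0
Function('g')(Q, N) = Add(Q, Mul(2, N)) (Function('g')(Q, N) = Add(Add(N, Q), N) = Add(Q, Mul(2, N)))
Function('c')(s, d) = Mul(Pow(s, -1), Add(20, d)) (Function('c')(s, d) = Mul(Add(d, Add(0, 20)), Pow(Add(s, Add(d, Mul(-1, d))), -1)) = Mul(Add(d, 20), Pow(Add(s, 0), -1)) = Mul(Add(20, d), Pow(s, -1)) = Mul(Pow(s, -1), Add(20, d)))
Add(Function('o')(-24), Function('c')(-47, Function('g')(Function('A')(3, 1), -5))) = Add(-27, Mul(Pow(-47, -1), Add(20, Add(1, Mul(2, -5))))) = Add(-27, Mul(Rational(-1, 47), Add(20, Add(1, -10)))) = Add(-27, Mul(Rational(-1, 47), Add(20, -9))) = Add(-27, Mul(Rational(-1, 47), 11)) = Add(-27, Rational(-11, 47)) = Rational(-1280, 47)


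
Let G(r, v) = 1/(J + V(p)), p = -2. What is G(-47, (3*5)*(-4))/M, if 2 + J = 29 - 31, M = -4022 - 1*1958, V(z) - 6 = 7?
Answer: -1/53820 ≈ -1.8580e-5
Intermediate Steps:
V(z) = 13 (V(z) = 6 + 7 = 13)
M = -5980 (M = -4022 - 1958 = -5980)
J = -4 (J = -2 + (29 - 31) = -2 - 2 = -4)
G(r, v) = ⅑ (G(r, v) = 1/(-4 + 13) = 1/9 = ⅑)
G(-47, (3*5)*(-4))/M = (⅑)/(-5980) = (⅑)*(-1/5980) = -1/53820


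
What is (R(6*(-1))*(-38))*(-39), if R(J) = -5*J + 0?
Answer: 44460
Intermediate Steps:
R(J) = -5*J
(R(6*(-1))*(-38))*(-39) = (-30*(-1)*(-38))*(-39) = (-5*(-6)*(-38))*(-39) = (30*(-38))*(-39) = -1140*(-39) = 44460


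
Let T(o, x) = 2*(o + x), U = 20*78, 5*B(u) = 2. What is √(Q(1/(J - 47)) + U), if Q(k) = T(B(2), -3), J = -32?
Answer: 13*√230/5 ≈ 39.431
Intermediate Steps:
B(u) = ⅖ (B(u) = (⅕)*2 = ⅖)
U = 1560
T(o, x) = 2*o + 2*x
Q(k) = -26/5 (Q(k) = 2*(⅖) + 2*(-3) = ⅘ - 6 = -26/5)
√(Q(1/(J - 47)) + U) = √(-26/5 + 1560) = √(7774/5) = 13*√230/5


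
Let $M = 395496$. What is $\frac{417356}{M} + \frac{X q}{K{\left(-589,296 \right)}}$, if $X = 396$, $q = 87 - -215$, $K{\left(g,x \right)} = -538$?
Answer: $- \frac{5884202513}{26597106} \approx -221.23$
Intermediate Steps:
$q = 302$ ($q = 87 + 215 = 302$)
$\frac{417356}{M} + \frac{X q}{K{\left(-589,296 \right)}} = \frac{417356}{395496} + \frac{396 \cdot 302}{-538} = 417356 \cdot \frac{1}{395496} + 119592 \left(- \frac{1}{538}\right) = \frac{104339}{98874} - \frac{59796}{269} = - \frac{5884202513}{26597106}$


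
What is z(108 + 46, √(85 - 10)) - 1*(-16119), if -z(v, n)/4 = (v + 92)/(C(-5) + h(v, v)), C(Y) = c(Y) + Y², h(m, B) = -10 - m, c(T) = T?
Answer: 96755/6 ≈ 16126.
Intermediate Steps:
C(Y) = Y + Y²
z(v, n) = -4*(92 + v)/(10 - v) (z(v, n) = -4*(v + 92)/(-5*(1 - 5) + (-10 - v)) = -4*(92 + v)/(-5*(-4) + (-10 - v)) = -4*(92 + v)/(20 + (-10 - v)) = -4*(92 + v)/(10 - v))
z(108 + 46, √(85 - 10)) - 1*(-16119) = 4*(92 + (108 + 46))/(-10 + (108 + 46)) - 1*(-16119) = 4*(92 + 154)/(-10 + 154) + 16119 = 4*246/144 + 16119 = 4*(1/144)*246 + 16119 = 41/6 + 16119 = 96755/6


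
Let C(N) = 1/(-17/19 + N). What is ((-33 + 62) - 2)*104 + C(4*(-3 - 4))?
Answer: 1541573/549 ≈ 2808.0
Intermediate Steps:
C(N) = 1/(-17/19 + N) (C(N) = 1/(-17*1/19 + N) = 1/(-17/19 + N))
((-33 + 62) - 2)*104 + C(4*(-3 - 4)) = ((-33 + 62) - 2)*104 + 19/(-17 + 19*(4*(-3 - 4))) = (29 - 2)*104 + 19/(-17 + 19*(4*(-7))) = 27*104 + 19/(-17 + 19*(-28)) = 2808 + 19/(-17 - 532) = 2808 + 19/(-549) = 2808 + 19*(-1/549) = 2808 - 19/549 = 1541573/549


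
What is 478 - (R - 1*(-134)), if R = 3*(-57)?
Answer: 515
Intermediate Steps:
R = -171
478 - (R - 1*(-134)) = 478 - (-171 - 1*(-134)) = 478 - (-171 + 134) = 478 - 1*(-37) = 478 + 37 = 515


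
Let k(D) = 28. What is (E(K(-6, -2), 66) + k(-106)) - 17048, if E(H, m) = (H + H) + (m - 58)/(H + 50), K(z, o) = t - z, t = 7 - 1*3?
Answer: -254998/15 ≈ -17000.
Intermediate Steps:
t = 4 (t = 7 - 3 = 4)
K(z, o) = 4 - z
E(H, m) = 2*H + (-58 + m)/(50 + H)
(E(K(-6, -2), 66) + k(-106)) - 17048 = ((-58 + 66 + 2*(4 - 1*(-6))² + 100*(4 - 1*(-6)))/(50 + (4 - 1*(-6))) + 28) - 17048 = ((-58 + 66 + 2*(4 + 6)² + 100*(4 + 6))/(50 + (4 + 6)) + 28) - 17048 = ((-58 + 66 + 2*10² + 100*10)/(50 + 10) + 28) - 17048 = ((-58 + 66 + 2*100 + 1000)/60 + 28) - 17048 = ((-58 + 66 + 200 + 1000)/60 + 28) - 17048 = ((1/60)*1208 + 28) - 17048 = (302/15 + 28) - 17048 = 722/15 - 17048 = -254998/15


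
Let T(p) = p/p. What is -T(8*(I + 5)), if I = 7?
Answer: -1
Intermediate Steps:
T(p) = 1
-T(8*(I + 5)) = -1*1 = -1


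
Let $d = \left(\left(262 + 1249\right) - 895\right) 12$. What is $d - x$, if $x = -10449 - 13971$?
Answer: $31812$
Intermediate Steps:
$x = -24420$ ($x = -10449 - 13971 = -24420$)
$d = 7392$ ($d = \left(1511 - 895\right) 12 = 616 \cdot 12 = 7392$)
$d - x = 7392 - -24420 = 7392 + 24420 = 31812$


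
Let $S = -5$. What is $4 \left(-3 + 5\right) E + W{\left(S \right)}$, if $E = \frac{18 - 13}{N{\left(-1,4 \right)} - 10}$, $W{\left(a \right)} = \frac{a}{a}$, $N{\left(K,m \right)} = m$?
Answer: $- \frac{17}{3} \approx -5.6667$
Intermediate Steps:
$W{\left(a \right)} = 1$
$E = - \frac{5}{6}$ ($E = \frac{18 - 13}{4 - 10} = \frac{5}{-6} = 5 \left(- \frac{1}{6}\right) = - \frac{5}{6} \approx -0.83333$)
$4 \left(-3 + 5\right) E + W{\left(S \right)} = 4 \left(-3 + 5\right) \left(- \frac{5}{6}\right) + 1 = 4 \cdot 2 \left(- \frac{5}{6}\right) + 1 = 8 \left(- \frac{5}{6}\right) + 1 = - \frac{20}{3} + 1 = - \frac{17}{3}$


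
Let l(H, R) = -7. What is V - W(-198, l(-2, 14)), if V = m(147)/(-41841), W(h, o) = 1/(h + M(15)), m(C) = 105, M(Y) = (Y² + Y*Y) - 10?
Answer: -22417/3375174 ≈ -0.0066417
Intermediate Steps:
M(Y) = -10 + 2*Y² (M(Y) = (Y² + Y²) - 10 = 2*Y² - 10 = -10 + 2*Y²)
W(h, o) = 1/(440 + h) (W(h, o) = 1/(h + (-10 + 2*15²)) = 1/(h + (-10 + 2*225)) = 1/(h + (-10 + 450)) = 1/(h + 440) = 1/(440 + h))
V = -35/13947 (V = 105/(-41841) = 105*(-1/41841) = -35/13947 ≈ -0.0025095)
V - W(-198, l(-2, 14)) = -35/13947 - 1/(440 - 198) = -35/13947 - 1/242 = -22417/3375174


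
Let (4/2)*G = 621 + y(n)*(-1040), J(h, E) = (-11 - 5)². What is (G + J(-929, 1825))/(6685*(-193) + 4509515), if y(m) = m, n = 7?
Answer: -6147/6438620 ≈ -0.00095471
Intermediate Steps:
J(h, E) = 256 (J(h, E) = (-16)² = 256)
G = -6659/2 (G = (621 + 7*(-1040))/2 = (621 - 7280)/2 = (½)*(-6659) = -6659/2 ≈ -3329.5)
(G + J(-929, 1825))/(6685*(-193) + 4509515) = (-6659/2 + 256)/(6685*(-193) + 4509515) = -6147/(2*(-1290205 + 4509515)) = -6147/2/3219310 = -6147/2*1/3219310 = -6147/6438620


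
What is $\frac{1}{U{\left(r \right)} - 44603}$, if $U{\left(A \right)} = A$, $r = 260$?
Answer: $- \frac{1}{44343} \approx -2.2551 \cdot 10^{-5}$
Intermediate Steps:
$\frac{1}{U{\left(r \right)} - 44603} = \frac{1}{260 - 44603} = \frac{1}{-44343} = - \frac{1}{44343}$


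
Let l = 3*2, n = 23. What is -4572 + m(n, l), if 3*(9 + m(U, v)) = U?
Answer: -13720/3 ≈ -4573.3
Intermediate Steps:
l = 6
m(U, v) = -9 + U/3
-4572 + m(n, l) = -4572 + (-9 + (⅓)*23) = -4572 + (-9 + 23/3) = -4572 - 4/3 = -13720/3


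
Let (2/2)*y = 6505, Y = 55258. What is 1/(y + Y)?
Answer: 1/61763 ≈ 1.6191e-5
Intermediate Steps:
y = 6505
1/(y + Y) = 1/(6505 + 55258) = 1/61763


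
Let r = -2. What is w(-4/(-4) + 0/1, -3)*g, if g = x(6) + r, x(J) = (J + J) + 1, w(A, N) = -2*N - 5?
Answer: 11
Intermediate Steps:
w(A, N) = -5 - 2*N
x(J) = 1 + 2*J (x(J) = 2*J + 1 = 1 + 2*J)
g = 11 (g = (1 + 2*6) - 2 = (1 + 12) - 2 = 13 - 2 = 11)
w(-4/(-4) + 0/1, -3)*g = (-5 - 2*(-3))*11 = (-5 + 6)*11 = 1*11 = 11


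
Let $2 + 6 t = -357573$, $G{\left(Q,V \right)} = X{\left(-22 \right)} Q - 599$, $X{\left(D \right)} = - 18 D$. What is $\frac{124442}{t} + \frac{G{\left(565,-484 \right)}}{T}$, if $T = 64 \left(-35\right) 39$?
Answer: $- \frac{29003432359}{6247550400} \approx -4.6424$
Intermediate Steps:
$T = -87360$ ($T = \left(-2240\right) 39 = -87360$)
$G{\left(Q,V \right)} = -599 + 396 Q$ ($G{\left(Q,V \right)} = \left(-18\right) \left(-22\right) Q - 599 = 396 Q - 599 = -599 + 396 Q$)
$t = - \frac{357575}{6}$ ($t = - \frac{1}{3} + \frac{1}{6} \left(-357573\right) = - \frac{1}{3} - \frac{119191}{2} = - \frac{357575}{6} \approx -59596.0$)
$\frac{124442}{t} + \frac{G{\left(565,-484 \right)}}{T} = \frac{124442}{- \frac{357575}{6}} + \frac{-599 + 396 \cdot 565}{-87360} = 124442 \left(- \frac{6}{357575}\right) + \left(-599 + 223740\right) \left(- \frac{1}{87360}\right) = - \frac{746652}{357575} + 223141 \left(- \frac{1}{87360}\right) = - \frac{746652}{357575} - \frac{223141}{87360} = - \frac{29003432359}{6247550400}$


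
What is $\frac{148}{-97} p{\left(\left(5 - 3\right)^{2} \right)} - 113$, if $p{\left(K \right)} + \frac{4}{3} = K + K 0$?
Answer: $- \frac{34067}{291} \approx -117.07$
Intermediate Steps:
$p{\left(K \right)} = - \frac{4}{3} + K$ ($p{\left(K \right)} = - \frac{4}{3} + \left(K + K 0\right) = - \frac{4}{3} + \left(K + 0\right) = - \frac{4}{3} + K$)
$\frac{148}{-97} p{\left(\left(5 - 3\right)^{2} \right)} - 113 = \frac{148}{-97} \left(- \frac{4}{3} + \left(5 - 3\right)^{2}\right) - 113 = 148 \left(- \frac{1}{97}\right) \left(- \frac{4}{3} + 2^{2}\right) - 113 = - \frac{148 \left(- \frac{4}{3} + 4\right)}{97} - 113 = \left(- \frac{148}{97}\right) \frac{8}{3} - 113 = - \frac{1184}{291} - 113 = - \frac{34067}{291}$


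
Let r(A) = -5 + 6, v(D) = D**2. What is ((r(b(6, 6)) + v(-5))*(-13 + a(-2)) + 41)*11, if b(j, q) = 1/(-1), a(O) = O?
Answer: -3839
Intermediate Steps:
b(j, q) = -1
r(A) = 1
((r(b(6, 6)) + v(-5))*(-13 + a(-2)) + 41)*11 = ((1 + (-5)**2)*(-13 - 2) + 41)*11 = ((1 + 25)*(-15) + 41)*11 = (26*(-15) + 41)*11 = (-390 + 41)*11 = -349*11 = -3839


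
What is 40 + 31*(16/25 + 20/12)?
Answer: 8363/75 ≈ 111.51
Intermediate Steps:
40 + 31*(16/25 + 20/12) = 40 + 31*(16*(1/25) + 20*(1/12)) = 40 + 31*(16/25 + 5/3) = 40 + 31*(173/75) = 40 + 5363/75 = 8363/75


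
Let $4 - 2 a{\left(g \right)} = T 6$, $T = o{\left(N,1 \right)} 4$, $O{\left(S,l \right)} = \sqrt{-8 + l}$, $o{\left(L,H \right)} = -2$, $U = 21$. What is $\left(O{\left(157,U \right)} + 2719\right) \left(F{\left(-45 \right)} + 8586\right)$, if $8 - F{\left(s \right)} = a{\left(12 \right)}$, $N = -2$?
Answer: $23296392 + 8568 \sqrt{13} \approx 2.3327 \cdot 10^{7}$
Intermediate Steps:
$T = -8$ ($T = \left(-2\right) 4 = -8$)
$a{\left(g \right)} = 26$ ($a{\left(g \right)} = 2 - \frac{\left(-8\right) 6}{2} = 2 - -24 = 2 + 24 = 26$)
$F{\left(s \right)} = -18$ ($F{\left(s \right)} = 8 - 26 = -18$)
$\left(O{\left(157,U \right)} + 2719\right) \left(F{\left(-45 \right)} + 8586\right) = \left(\sqrt{-8 + 21} + 2719\right) \left(-18 + 8586\right) = \left(\sqrt{13} + 2719\right) 8568 = \left(2719 + \sqrt{13}\right) 8568 = 23296392 + 8568 \sqrt{13}$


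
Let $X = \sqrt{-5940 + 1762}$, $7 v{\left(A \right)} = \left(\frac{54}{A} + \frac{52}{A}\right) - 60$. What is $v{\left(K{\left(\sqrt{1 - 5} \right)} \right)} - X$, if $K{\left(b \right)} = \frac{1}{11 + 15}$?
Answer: $\frac{2696}{7} - i \sqrt{4178} \approx 385.14 - 64.637 i$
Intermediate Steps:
$K{\left(b \right)} = \frac{1}{26}$
$v{\left(A \right)} = - \frac{60}{7} + \frac{106}{7 A}$ ($v{\left(A \right)} = \frac{\left(\frac{54}{A} + \frac{52}{A}\right) - 60}{7} = \frac{\frac{106}{A} - 60}{7} = \frac{-60 + \frac{106}{A}}{7} = - \frac{60}{7} + \frac{106}{7 A}$)
$X = i \sqrt{4178}$ ($X = \sqrt{-4178} = i \sqrt{4178} \approx 64.637 i$)
$v{\left(K{\left(\sqrt{1 - 5} \right)} \right)} - X = \frac{2 \frac{1}{\frac{1}{26}} \left(53 - \frac{15}{13}\right)}{7} - i \sqrt{4178} = \frac{2}{7} \cdot 26 \left(53 - \frac{15}{13}\right) - i \sqrt{4178} = \frac{2}{7} \cdot 26 \cdot \frac{674}{13} - i \sqrt{4178} = \frac{2696}{7} - i \sqrt{4178}$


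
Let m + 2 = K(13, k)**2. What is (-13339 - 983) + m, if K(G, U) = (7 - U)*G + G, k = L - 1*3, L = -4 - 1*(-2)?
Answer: 14237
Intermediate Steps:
L = -2 (L = -4 + 2 = -2)
k = -5 (k = -2 - 1*3 = -2 - 3 = -5)
K(G, U) = G + G*(7 - U) (K(G, U) = G*(7 - U) + G = G + G*(7 - U))
m = 28559 (m = -2 + (13*(8 - 1*(-5)))**2 = -2 + (13*(8 + 5))**2 = -2 + (13*13)**2 = -2 + 169**2 = -2 + 28561 = 28559)
(-13339 - 983) + m = (-13339 - 983) + 28559 = -14322 + 28559 = 14237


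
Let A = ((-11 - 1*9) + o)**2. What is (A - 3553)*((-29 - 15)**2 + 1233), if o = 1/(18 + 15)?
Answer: -10885312184/1089 ≈ -9.9957e+6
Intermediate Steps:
o = 1/33 ≈ 0.030303
A = 434281/1089 (A = ((-11 - 1*9) + 1/33)**2 = ((-11 - 9) + 1/33)**2 = (-20 + 1/33)**2 = (-659/33)**2 = 434281/1089 ≈ 398.79)
(A - 3553)*((-29 - 15)**2 + 1233) = (434281/1089 - 3553)*((-29 - 15)**2 + 1233) = -3434936*((-44)**2 + 1233)/1089 = -3434936*(1936 + 1233)/1089 = -3434936/1089*3169 = -10885312184/1089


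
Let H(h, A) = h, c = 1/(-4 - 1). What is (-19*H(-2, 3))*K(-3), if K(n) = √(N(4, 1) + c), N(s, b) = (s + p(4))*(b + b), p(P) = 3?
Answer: 38*√345/5 ≈ 141.16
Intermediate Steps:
c = -⅕ (c = 1/(-5) = -⅕ ≈ -0.20000)
N(s, b) = 2*b*(3 + s) (N(s, b) = (s + 3)*(b + b) = (3 + s)*(2*b) = 2*b*(3 + s))
K(n) = √345/5 (K(n) = √(2*1*(3 + 4) - ⅕) = √(2*1*7 - ⅕) = √(14 - ⅕) = √(69/5) = √345/5)
(-19*H(-2, 3))*K(-3) = (-19*(-2))*(√345/5) = 38*(√345/5) = 38*√345/5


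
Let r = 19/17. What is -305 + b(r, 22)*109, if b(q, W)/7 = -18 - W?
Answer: -30825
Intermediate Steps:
r = 19/17 (r = 19*(1/17) = 19/17 ≈ 1.1176)
b(q, W) = -126 - 7*W (b(q, W) = 7*(-18 - W) = -126 - 7*W)
-305 + b(r, 22)*109 = -305 + (-126 - 7*22)*109 = -305 + (-126 - 154)*109 = -305 - 280*109 = -305 - 30520 = -30825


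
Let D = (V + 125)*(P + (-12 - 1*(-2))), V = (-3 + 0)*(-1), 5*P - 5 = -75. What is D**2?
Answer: 9437184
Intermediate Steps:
P = -14 (P = 1 + (1/5)*(-75) = 1 - 15 = -14)
V = 3 (V = -3*(-1) = 3)
D = -3072 (D = (3 + 125)*(-14 + (-12 - 1*(-2))) = 128*(-14 + (-12 + 2)) = 128*(-14 - 10) = 128*(-24) = -3072)
D**2 = (-3072)**2 = 9437184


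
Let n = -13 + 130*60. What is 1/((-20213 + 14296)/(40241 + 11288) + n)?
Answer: 51529/401250406 ≈ 0.00012842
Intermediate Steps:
n = 7787 (n = -13 + 7800 = 7787)
1/((-20213 + 14296)/(40241 + 11288) + n) = 1/((-20213 + 14296)/(40241 + 11288) + 7787) = 1/(-5917/51529 + 7787) = 1/(401250406/51529) = 51529/401250406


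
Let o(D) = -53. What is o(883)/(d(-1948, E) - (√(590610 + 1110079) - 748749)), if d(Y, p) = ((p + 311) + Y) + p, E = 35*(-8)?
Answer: -39567256/557338188015 - 53*√1700689/557338188015 ≈ -7.1117e-5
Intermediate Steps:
E = -280
d(Y, p) = 311 + Y + 2*p (d(Y, p) = ((311 + p) + Y) + p = (311 + Y + p) + p = 311 + Y + 2*p)
o(883)/(d(-1948, E) - (√(590610 + 1110079) - 748749)) = -53/((311 - 1948 + 2*(-280)) - (√(590610 + 1110079) - 748749)) = -53/((311 - 1948 - 560) - (√1700689 - 748749)) = -53/(-2197 - (-748749 + √1700689)) = -53/(-2197 + (748749 - √1700689)) = -53/(746552 - √1700689)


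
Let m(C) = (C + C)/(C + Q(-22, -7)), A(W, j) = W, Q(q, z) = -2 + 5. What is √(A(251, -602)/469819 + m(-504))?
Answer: √12388884540910073/78459773 ≈ 1.4186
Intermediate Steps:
Q(q, z) = 3
m(C) = 2*C/(3 + C) (m(C) = (C + C)/(C + 3) = (2*C)/(3 + C) = 2*C/(3 + C))
√(A(251, -602)/469819 + m(-504)) = √(251/469819 + 2*(-504)/(3 - 504)) = √(251*(1/469819) + 2*(-504)/(-501)) = √(251/469819 + 2*(-504)*(-1/501)) = √(251/469819 + 336/167) = √(157901101/78459773) = √12388884540910073/78459773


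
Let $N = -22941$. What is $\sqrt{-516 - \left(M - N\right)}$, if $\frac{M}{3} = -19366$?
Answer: $3 \sqrt{3849} \approx 186.12$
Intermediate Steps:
$M = -58098$ ($M = 3 \left(-19366\right) = -58098$)
$\sqrt{-516 - \left(M - N\right)} = \sqrt{-516 - -35157} = \sqrt{-516 + \left(-22941 + 58098\right)} = \sqrt{-516 + 35157} = \sqrt{34641} = 3 \sqrt{3849}$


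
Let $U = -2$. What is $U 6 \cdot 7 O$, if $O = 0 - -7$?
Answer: $-588$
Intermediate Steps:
$O = 7$ ($O = 0 + 7 = 7$)
$U 6 \cdot 7 O = \left(-2\right) 6 \cdot 7 \cdot 7 = \left(-12\right) 7 \cdot 7 = \left(-84\right) 7 = -588$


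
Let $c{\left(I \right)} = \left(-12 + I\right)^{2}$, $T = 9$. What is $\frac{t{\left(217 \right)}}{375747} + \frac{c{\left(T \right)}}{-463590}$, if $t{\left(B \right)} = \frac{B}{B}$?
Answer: $- \frac{108079}{6451575990} \approx -1.6752 \cdot 10^{-5}$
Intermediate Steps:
$t{\left(B \right)} = 1$
$\frac{t{\left(217 \right)}}{375747} + \frac{c{\left(T \right)}}{-463590} = 1 \cdot \frac{1}{375747} + \frac{\left(-12 + 9\right)^{2}}{-463590} = 1 \cdot \frac{1}{375747} + \left(-3\right)^{2} \left(- \frac{1}{463590}\right) = \frac{1}{375747} + 9 \left(- \frac{1}{463590}\right) = \frac{1}{375747} - \frac{1}{51510} = - \frac{108079}{6451575990}$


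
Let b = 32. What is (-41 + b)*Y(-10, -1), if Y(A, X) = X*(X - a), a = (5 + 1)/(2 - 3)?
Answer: 45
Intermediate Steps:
a = -6 (a = 6/(-1) = 6*(-1) = -6)
Y(A, X) = X*(6 + X) (Y(A, X) = X*(X - 1*(-6)) = X*(X + 6) = X*(6 + X))
(-41 + b)*Y(-10, -1) = (-41 + 32)*(-(6 - 1)) = -(-9)*5 = -9*(-5) = 45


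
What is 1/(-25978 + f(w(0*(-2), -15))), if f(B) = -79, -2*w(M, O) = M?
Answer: -1/26057 ≈ -3.8377e-5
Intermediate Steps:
w(M, O) = -M/2
1/(-25978 + f(w(0*(-2), -15))) = 1/(-25978 - 79) = 1/(-26057) = -1/26057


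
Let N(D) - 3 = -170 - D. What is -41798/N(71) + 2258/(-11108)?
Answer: 115938695/660926 ≈ 175.42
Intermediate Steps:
N(D) = -167 - D (N(D) = 3 + (-170 - D) = -167 - D)
-41798/N(71) + 2258/(-11108) = -41798/(-167 - 1*71) + 2258/(-11108) = -41798/(-167 - 71) + 2258*(-1/11108) = -41798/(-238) - 1129/5554 = -41798*(-1/238) - 1129/5554 = 20899/119 - 1129/5554 = 115938695/660926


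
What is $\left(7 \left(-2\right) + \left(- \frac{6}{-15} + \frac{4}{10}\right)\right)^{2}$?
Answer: $\frac{4356}{25} \approx 174.24$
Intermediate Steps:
$\left(7 \left(-2\right) + \left(- \frac{6}{-15} + \frac{4}{10}\right)\right)^{2} = \left(-14 + \left(\left(-6\right) \left(- \frac{1}{15}\right) + 4 \cdot \frac{1}{10}\right)\right)^{2} = \left(-14 + \left(\frac{2}{5} + \frac{2}{5}\right)\right)^{2} = \left(-14 + \frac{4}{5}\right)^{2} = \left(- \frac{66}{5}\right)^{2} = \frac{4356}{25}$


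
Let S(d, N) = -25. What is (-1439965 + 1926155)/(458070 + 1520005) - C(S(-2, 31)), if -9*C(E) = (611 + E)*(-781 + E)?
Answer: -186854419198/3560535 ≈ -52479.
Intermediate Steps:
C(E) = -(-781 + E)*(611 + E)/9 (C(E) = -(611 + E)*(-781 + E)/9 = -(-781 + E)*(611 + E)/9)
(-1439965 + 1926155)/(458070 + 1520005) - C(S(-2, 31)) = (-1439965 + 1926155)/(458070 + 1520005) - (477191/9 - ⅑*(-25)² + (170/9)*(-25)) = 486190/1978075 - (477191/9 - ⅑*625 - 4250/9) = 486190*(1/1978075) - (477191/9 - 625/9 - 4250/9) = 97238/395615 - 1*472316/9 = 97238/395615 - 472316/9 = -186854419198/3560535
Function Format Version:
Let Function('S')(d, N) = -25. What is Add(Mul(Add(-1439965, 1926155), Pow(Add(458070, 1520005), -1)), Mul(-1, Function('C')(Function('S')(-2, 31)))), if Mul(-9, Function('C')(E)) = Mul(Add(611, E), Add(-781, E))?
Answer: Rational(-186854419198, 3560535) ≈ -52479.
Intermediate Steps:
Function('C')(E) = Mul(Rational(-1, 9), Add(-781, E), Add(611, E)) (Function('C')(E) = Mul(Rational(-1, 9), Mul(Add(611, E), Add(-781, E))) = Mul(Rational(-1, 9), Mul(Add(-781, E), Add(611, E))) = Mul(Rational(-1, 9), Add(-781, E), Add(611, E)))
Add(Mul(Add(-1439965, 1926155), Pow(Add(458070, 1520005), -1)), Mul(-1, Function('C')(Function('S')(-2, 31)))) = Add(Mul(Add(-1439965, 1926155), Pow(Add(458070, 1520005), -1)), Mul(-1, Add(Rational(477191, 9), Mul(Rational(-1, 9), Pow(-25, 2)), Mul(Rational(170, 9), -25)))) = Add(Mul(486190, Pow(1978075, -1)), Mul(-1, Add(Rational(477191, 9), Mul(Rational(-1, 9), 625), Rational(-4250, 9)))) = Add(Mul(486190, Rational(1, 1978075)), Mul(-1, Add(Rational(477191, 9), Rational(-625, 9), Rational(-4250, 9)))) = Add(Rational(97238, 395615), Mul(-1, Rational(472316, 9))) = Add(Rational(97238, 395615), Rational(-472316, 9)) = Rational(-186854419198, 3560535)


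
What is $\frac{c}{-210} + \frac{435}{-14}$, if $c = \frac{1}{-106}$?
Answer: $- \frac{98807}{3180} \approx -31.071$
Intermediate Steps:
$c = - \frac{1}{106} \approx -0.009434$
$\frac{c}{-210} + \frac{435}{-14} = - \frac{1}{106 \left(-210\right)} + \frac{435}{-14} = \left(- \frac{1}{106}\right) \left(- \frac{1}{210}\right) + 435 \left(- \frac{1}{14}\right) = \frac{1}{22260} - \frac{435}{14} = - \frac{98807}{3180}$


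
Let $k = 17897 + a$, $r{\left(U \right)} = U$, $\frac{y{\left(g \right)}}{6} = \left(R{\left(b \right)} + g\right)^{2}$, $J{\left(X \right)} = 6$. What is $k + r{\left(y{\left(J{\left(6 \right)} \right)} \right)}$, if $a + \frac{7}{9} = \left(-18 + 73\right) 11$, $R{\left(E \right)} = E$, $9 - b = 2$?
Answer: $\frac{175637}{9} \approx 19515.0$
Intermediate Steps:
$b = 7$ ($b = 9 - 2 = 7$)
$y{\left(g \right)} = 6 \left(7 + g\right)^{2}$
$a = \frac{5438}{9}$ ($a = - \frac{7}{9} + \left(-18 + 73\right) 11 = - \frac{7}{9} + 55 \cdot 11 = - \frac{7}{9} + 605 = \frac{5438}{9} \approx 604.22$)
$k = \frac{166511}{9}$ ($k = 17897 + \frac{5438}{9} = \frac{166511}{9} \approx 18501.0$)
$k + r{\left(y{\left(J{\left(6 \right)} \right)} \right)} = \frac{166511}{9} + 6 \left(7 + 6\right)^{2} = \frac{166511}{9} + 6 \cdot 13^{2} = \frac{166511}{9} + 6 \cdot 169 = \frac{166511}{9} + 1014 = \frac{175637}{9}$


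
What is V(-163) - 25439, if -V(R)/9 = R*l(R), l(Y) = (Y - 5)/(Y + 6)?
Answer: -3747467/157 ≈ -23869.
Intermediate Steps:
l(Y) = (-5 + Y)/(6 + Y)
V(R) = -9*R*(-5 + R)/(6 + R)
V(-163) - 25439 = 9*(-163)*(5 - 1*(-163))/(6 - 163) - 25439 = 9*(-163)*(5 + 163)/(-157) - 25439 = 9*(-163)*(-1/157)*168 - 25439 = 246456/157 - 25439 = -3747467/157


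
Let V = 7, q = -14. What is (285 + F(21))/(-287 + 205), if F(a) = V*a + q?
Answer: -209/41 ≈ -5.0976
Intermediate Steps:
F(a) = -14 + 7*a (F(a) = 7*a - 14 = -14 + 7*a)
(285 + F(21))/(-287 + 205) = (285 + (-14 + 7*21))/(-287 + 205) = (285 + (-14 + 147))/(-82) = (285 + 133)*(-1/82) = 418*(-1/82) = -209/41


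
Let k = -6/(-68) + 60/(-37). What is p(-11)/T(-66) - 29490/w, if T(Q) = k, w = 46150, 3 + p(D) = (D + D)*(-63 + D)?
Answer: -9439902371/8902335 ≈ -1060.4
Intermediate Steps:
p(D) = -3 + 2*D*(-63 + D) (p(D) = -3 + (D + D)*(-63 + D) = -3 + (2*D)*(-63 + D) = -3 + 2*D*(-63 + D))
k = -1929/1258 (k = -6*(-1/68) + 60*(-1/37) = 3/34 - 60/37 = -1929/1258 ≈ -1.5334)
T(Q) = -1929/1258
p(-11)/T(-66) - 29490/w = (-3 - 126*(-11) + 2*(-11)²)/(-1929/1258) - 29490/46150 = (-3 + 1386 + 2*121)*(-1258/1929) - 29490*1/46150 = (-3 + 1386 + 242)*(-1258/1929) - 2949/4615 = 1625*(-1258/1929) - 2949/4615 = -2044250/1929 - 2949/4615 = -9439902371/8902335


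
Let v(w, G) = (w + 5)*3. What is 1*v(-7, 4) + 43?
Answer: 37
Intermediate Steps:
v(w, G) = 15 + 3*w (v(w, G) = (5 + w)*3 = 15 + 3*w)
1*v(-7, 4) + 43 = 1*(15 + 3*(-7)) + 43 = 1*(15 - 21) + 43 = 1*(-6) + 43 = -6 + 43 = 37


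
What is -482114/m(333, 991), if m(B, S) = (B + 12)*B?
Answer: -482114/114885 ≈ -4.1965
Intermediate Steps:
m(B, S) = B*(12 + B) (m(B, S) = (12 + B)*B = B*(12 + B))
-482114/m(333, 991) = -482114*1/(333*(12 + 333)) = -482114/(333*345) = -482114/114885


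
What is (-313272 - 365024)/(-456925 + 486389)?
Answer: -84787/3683 ≈ -23.021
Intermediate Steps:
(-313272 - 365024)/(-456925 + 486389) = -678296/29464 = -678296*1/29464 = -84787/3683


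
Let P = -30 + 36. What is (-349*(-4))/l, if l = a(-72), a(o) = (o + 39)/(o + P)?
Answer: 2792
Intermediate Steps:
P = 6
a(o) = (39 + o)/(6 + o) (a(o) = (o + 39)/(o + 6) = (39 + o)/(6 + o))
l = 1/2 (l = (39 - 72)/(6 - 72) = -33/(-66) = -1/66*(-33) = 1/2 ≈ 0.50000)
(-349*(-4))/l = (-349*(-4))/(1/2) = 1396*2 = 2792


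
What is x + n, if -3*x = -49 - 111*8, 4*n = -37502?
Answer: -54379/6 ≈ -9063.2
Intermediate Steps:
n = -18751/2 (n = (1/4)*(-37502) = -18751/2 ≈ -9375.5)
x = 937/3 (x = -(-49 - 111*8)/3 = -(-49 - 888)/3 = -1/3*(-937) = 937/3 ≈ 312.33)
x + n = 937/3 - 18751/2 = -54379/6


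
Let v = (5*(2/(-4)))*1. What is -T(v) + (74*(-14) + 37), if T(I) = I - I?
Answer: -999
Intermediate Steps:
v = -5/2 (v = (5*(2*(-1/4)))*1 = (5*(-1/2))*1 = -5/2*1 = -5/2 ≈ -2.5000)
T(I) = 0
-T(v) + (74*(-14) + 37) = -1*0 + (74*(-14) + 37) = 0 + (-1036 + 37) = 0 - 999 = -999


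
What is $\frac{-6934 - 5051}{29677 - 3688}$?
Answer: $- \frac{3995}{8663} \approx -0.46116$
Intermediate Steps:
$\frac{-6934 - 5051}{29677 - 3688} = - \frac{11985}{25989} = \left(-11985\right) \frac{1}{25989} = - \frac{3995}{8663}$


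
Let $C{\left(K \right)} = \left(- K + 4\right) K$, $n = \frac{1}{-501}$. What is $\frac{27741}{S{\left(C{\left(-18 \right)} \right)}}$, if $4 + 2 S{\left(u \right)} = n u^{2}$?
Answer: $- \frac{4632747}{26470} \approx -175.02$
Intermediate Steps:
$n = - \frac{1}{501} \approx -0.001996$
$C{\left(K \right)} = K \left(4 - K\right)$ ($C{\left(K \right)} = \left(4 - K\right) K = K \left(4 - K\right)$)
$S{\left(u \right)} = -2 - \frac{u^{2}}{1002}$ ($S{\left(u \right)} = -2 + \frac{\left(- \frac{1}{501}\right) u^{2}}{2} = -2 - \frac{u^{2}}{1002}$)
$\frac{27741}{S{\left(C{\left(-18 \right)} \right)}} = \frac{27741}{-2 - \frac{\left(- 18 \left(4 - -18\right)\right)^{2}}{1002}} = \frac{27741}{-2 - \frac{\left(- 18 \left(4 + 18\right)\right)^{2}}{1002}} = \frac{27741}{-2 - \frac{\left(\left(-18\right) 22\right)^{2}}{1002}} = \frac{27741}{-2 - \frac{\left(-396\right)^{2}}{1002}} = \frac{27741}{-2 - \frac{26136}{167}} = \frac{27741}{- \frac{26470}{167}} = 27741 \left(- \frac{167}{26470}\right) = - \frac{4632747}{26470}$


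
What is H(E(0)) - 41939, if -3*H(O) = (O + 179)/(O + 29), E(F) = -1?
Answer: -1761527/42 ≈ -41941.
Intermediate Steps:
H(O) = -(179 + O)/(3*(29 + O)) (H(O) = -(O + 179)/(3*(O + 29)) = -(179 + O)/(3*(29 + O)))
H(E(0)) - 41939 = (-179 - 1*(-1))/(3*(29 - 1)) - 41939 = (⅓)*(-179 + 1)/28 - 41939 = (⅓)*(1/28)*(-178) - 41939 = -89/42 - 41939 = -1761527/42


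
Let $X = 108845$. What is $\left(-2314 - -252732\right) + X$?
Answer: $359263$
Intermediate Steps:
$\left(-2314 - -252732\right) + X = \left(-2314 - -252732\right) + 108845 = \left(-2314 + 252732\right) + 108845 = 250418 + 108845 = 359263$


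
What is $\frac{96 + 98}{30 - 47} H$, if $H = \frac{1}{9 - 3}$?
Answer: $- \frac{97}{51} \approx -1.902$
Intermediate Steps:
$H = \frac{1}{6} \approx 0.16667$
$\frac{96 + 98}{30 - 47} H = \frac{96 + 98}{30 - 47} \cdot \frac{1}{6} = \frac{194}{-17} \cdot \frac{1}{6} = 194 \left(- \frac{1}{17}\right) \frac{1}{6} = \left(- \frac{194}{17}\right) \frac{1}{6} = - \frac{97}{51}$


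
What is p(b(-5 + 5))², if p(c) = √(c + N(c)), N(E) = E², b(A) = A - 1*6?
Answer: 30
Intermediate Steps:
b(A) = -6 + A (b(A) = A - 6 = -6 + A)
p(c) = √(c + c²)
p(b(-5 + 5))² = (√((-6 + (-5 + 5))*(1 + (-6 + (-5 + 5)))))² = (√((-6 + 0)*(1 + (-6 + 0))))² = (√(-6*(1 - 6)))² = (√(-6*(-5)))² = (√30)² = 30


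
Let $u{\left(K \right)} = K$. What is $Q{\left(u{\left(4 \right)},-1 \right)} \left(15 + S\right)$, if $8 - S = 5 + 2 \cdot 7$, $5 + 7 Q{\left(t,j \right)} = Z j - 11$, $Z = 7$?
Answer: $- \frac{92}{7} \approx -13.143$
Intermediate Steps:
$Q{\left(t,j \right)} = - \frac{16}{7} + j$ ($Q{\left(t,j \right)} = - \frac{5}{7} + \frac{7 j - 11}{7} = - \frac{5}{7} + \frac{-11 + 7 j}{7} = - \frac{5}{7} + \left(- \frac{11}{7} + j\right) = - \frac{16}{7} + j$)
$S = -11$ ($S = 8 - \left(5 + 2 \cdot 7\right) = 8 - \left(5 + 14\right) = 8 - 19 = -11$)
$Q{\left(u{\left(4 \right)},-1 \right)} \left(15 + S\right) = \left(- \frac{16}{7} - 1\right) \left(15 - 11\right) = \left(- \frac{23}{7}\right) 4 = - \frac{92}{7}$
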